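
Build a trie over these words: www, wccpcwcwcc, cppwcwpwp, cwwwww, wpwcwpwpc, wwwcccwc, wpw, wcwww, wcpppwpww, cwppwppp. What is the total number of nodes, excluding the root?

55

Count nodes per top-level branch (shared prefixes stored once):
  'c'-branch (cppwcwpwp, cwppwppp, cwwwww): 20 nodes
  'w'-branch (wccpcwcwcc, wcpppwpww, wcwww, wpw, wpwcwpwpc, www, wwwcccwc): 35 nodes
Sum: 55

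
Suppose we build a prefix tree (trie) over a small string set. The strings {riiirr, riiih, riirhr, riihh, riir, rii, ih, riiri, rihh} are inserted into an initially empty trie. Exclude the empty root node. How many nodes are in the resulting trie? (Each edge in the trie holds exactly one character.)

17

Trie structure (* marks end of a word):
(root)
├─ i
│  └─ h *
└─ r
   └─ i
      ├─ h
      │  └─ h *
      └─ i *
         ├─ h
         │  └─ h *
         ├─ i
         │  ├─ h *
         │  └─ r
         │     └─ r *
         └─ r *
            ├─ h
            │  └─ r *
            └─ i *
Counting every labelled node above: 17.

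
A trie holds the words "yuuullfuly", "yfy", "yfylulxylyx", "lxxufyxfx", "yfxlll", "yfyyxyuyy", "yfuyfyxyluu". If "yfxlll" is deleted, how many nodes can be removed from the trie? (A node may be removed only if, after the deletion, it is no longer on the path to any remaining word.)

After clearing the end-marker at "yfxlll", prune upward until reaching a node still needed by another word.
The suffix "xlll" (4 nodes) is used only by "yfxlll"; the node for "yf" still has the child "y", so pruning stops there.
Nodes removed: 4

4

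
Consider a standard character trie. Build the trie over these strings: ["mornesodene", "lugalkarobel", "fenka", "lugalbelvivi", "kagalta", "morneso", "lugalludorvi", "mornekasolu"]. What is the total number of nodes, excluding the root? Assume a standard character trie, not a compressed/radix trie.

55

Count nodes per top-level branch (shared prefixes stored once):
  'f'-branch (fenka): 5 nodes
  'k'-branch (kagalta): 7 nodes
  'l'-branch (lugalbelvivi, lugalkarobel, lugalludorvi): 26 nodes
  'm'-branch (mornekasolu, morneso, mornesodene): 17 nodes
Sum: 55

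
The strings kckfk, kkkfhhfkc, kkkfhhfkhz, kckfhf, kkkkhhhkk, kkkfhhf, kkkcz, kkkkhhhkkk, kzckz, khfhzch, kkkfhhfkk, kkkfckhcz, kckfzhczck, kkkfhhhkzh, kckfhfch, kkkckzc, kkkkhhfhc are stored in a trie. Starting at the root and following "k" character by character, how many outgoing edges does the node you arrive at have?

4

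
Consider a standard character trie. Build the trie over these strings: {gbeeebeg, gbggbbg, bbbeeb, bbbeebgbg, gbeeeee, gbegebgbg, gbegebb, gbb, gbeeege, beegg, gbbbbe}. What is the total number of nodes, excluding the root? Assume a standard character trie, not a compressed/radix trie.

Insert word by word; a character creates a node only if that edge doesn't already exist:
  "gbeeebeg" → 8 new (g, b, e, e, e, b, e, g)
  "gbggbbg" → prefix "gb" already present; 5 new (g, g, b, b, g)
  "bbbeeb" → 6 new (b, b, b, e, e, b)
  "bbbeebgbg" → prefix "bbbeeb" already present; 3 new (g, b, g)
  "gbeeeee" → prefix "gbeee" already present; 2 new (e, e)
  "gbegebgbg" → prefix "gbe" already present; 6 new (g, e, b, g, b, g)
  "gbegebb" → prefix "gbegeb" already present; 1 new (b)
  "gbb" → prefix "gb" already present; 1 new (b)
  "gbeeege" → prefix "gbeee" already present; 2 new (g, e)
  "beegg" → prefix "b" already present; 4 new (e, e, g, g)
  "gbbbbe" → prefix "gbb" already present; 3 new (b, b, e)
Total nodes = 8 + 5 + 6 + 3 + 2 + 6 + 1 + 1 + 2 + 4 + 3 = 41

41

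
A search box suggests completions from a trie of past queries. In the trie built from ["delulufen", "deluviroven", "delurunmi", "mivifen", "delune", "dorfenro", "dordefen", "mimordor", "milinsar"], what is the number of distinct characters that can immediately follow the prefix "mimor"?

The children of the "mimor" node are the distinct next characters among strings starting with "mimor".
Distinct next characters after "mimor": d.
That node has 1 child edge.

1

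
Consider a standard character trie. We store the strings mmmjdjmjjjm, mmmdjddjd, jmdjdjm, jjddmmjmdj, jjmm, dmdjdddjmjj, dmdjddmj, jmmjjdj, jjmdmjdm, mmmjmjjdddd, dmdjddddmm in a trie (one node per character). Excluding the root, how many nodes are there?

68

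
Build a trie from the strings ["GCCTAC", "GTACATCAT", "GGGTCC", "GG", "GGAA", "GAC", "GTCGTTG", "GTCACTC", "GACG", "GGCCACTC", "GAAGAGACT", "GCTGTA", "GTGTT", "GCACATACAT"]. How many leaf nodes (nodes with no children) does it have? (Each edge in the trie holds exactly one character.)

Leaves are exactly the stored words that no other stored word extends.
Those words: "GAAGAGACT", "GACG", "GCACATACAT", "GCCTAC", "GCTGTA", "GGAA", "GGCCACTC", "GGGTCC", "GTACATCAT", "GTCACTC", "GTCGTTG", "GTGTT"
Leaf count: 12

12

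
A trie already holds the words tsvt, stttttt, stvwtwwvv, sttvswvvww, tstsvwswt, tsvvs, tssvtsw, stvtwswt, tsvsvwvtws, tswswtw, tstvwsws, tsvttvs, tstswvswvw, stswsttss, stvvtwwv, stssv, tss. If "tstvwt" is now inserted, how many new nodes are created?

1

Walking "tstvwt" from the root, the first 5 characters ("tstvw") follow existing edges; "t" is the first miss.
Each of the 1 remaining characters creates one node.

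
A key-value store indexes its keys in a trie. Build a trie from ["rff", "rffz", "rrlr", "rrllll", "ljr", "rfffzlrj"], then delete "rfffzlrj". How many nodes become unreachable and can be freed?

Walk "rfffzlrj" from the leaf back toward the root, removing each node that no remaining word uses.
The suffix "fzlrj" (5 nodes) is used only by "rfffzlrj"; the node for "rff" still has the child "z", so pruning stops there.
Nodes removed: 5

5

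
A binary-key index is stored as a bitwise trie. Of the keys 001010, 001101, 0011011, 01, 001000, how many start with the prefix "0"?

Filter for entries beginning with "0":
Matches: "001000", "001010", "001101", "0011011", "01"
Count: 5

5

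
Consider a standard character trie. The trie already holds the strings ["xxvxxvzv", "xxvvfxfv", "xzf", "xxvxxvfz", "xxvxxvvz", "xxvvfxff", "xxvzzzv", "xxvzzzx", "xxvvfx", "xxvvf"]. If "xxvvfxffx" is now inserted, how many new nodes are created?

1

Walking "xxvvfxffx" from the root, the first 8 characters ("xxvvfxff") follow existing edges; "x" is the first miss.
New nodes needed: |"xxvvfxffx"| − 8 = 9 − 8 = 1.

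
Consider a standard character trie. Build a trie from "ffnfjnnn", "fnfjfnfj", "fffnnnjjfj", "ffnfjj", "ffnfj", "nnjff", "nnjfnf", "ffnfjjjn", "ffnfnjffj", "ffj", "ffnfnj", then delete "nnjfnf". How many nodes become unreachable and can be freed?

2

Walk "nnjfnf" from the leaf back toward the root, removing each node that no remaining word uses.
The suffix "nf" (2 nodes) is used only by "nnjfnf"; the node for "nnjf" still has the child "f", so pruning stops there.
Nodes removed: 2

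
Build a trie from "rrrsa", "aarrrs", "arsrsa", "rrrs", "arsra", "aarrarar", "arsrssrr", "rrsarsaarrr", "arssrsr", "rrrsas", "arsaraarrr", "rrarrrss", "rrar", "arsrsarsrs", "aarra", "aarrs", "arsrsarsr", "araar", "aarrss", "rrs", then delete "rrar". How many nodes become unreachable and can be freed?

0

Walk "rrar" from the leaf back toward the root, removing each node that no remaining word uses.
Every node on "rrar" is still needed (e.g. by "rrarrrss"), so nothing is freed.
Nodes removed: 0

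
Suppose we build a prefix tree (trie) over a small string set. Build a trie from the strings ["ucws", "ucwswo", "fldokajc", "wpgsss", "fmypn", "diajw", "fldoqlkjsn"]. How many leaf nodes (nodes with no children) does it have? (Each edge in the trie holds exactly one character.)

Leaves are exactly the stored words that no other stored word extends.
Those words: "diajw", "fldokajc", "fldoqlkjsn", "fmypn", "ucwswo", "wpgsss"
Leaf count: 6

6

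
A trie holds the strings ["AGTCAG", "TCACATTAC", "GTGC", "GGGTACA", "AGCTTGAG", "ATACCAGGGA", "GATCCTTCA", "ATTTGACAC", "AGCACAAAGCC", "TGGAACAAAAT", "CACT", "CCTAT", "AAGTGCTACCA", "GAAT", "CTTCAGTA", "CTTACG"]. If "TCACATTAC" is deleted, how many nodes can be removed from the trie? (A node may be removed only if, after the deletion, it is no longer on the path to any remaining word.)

8

Walk "TCACATTAC" from the leaf back toward the root, removing each node that no remaining word uses.
The suffix "CACATTAC" (8 nodes) is used only by "TCACATTAC"; the node for "T" still has the child "G", so pruning stops there.
Nodes removed: 8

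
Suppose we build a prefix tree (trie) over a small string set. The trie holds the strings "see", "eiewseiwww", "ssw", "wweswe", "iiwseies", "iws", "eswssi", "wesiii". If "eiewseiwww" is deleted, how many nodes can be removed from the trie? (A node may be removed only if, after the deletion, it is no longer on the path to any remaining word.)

9

A node on "eiewseiwww"'s path can go only if nothing else ends at it or branches off below it.
The suffix "iewseiwww" (9 nodes) is used only by "eiewseiwww"; the node for "e" still has the child "s", so pruning stops there.
Nodes removed: 9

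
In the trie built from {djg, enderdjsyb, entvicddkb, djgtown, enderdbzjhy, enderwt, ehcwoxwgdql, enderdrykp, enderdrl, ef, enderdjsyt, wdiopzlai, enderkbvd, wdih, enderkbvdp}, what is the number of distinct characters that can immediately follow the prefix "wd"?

Follow the path "wd" to its node, then look at its outgoing edges.
Distinct next characters after "wd": i.
That node has 1 child edge.

1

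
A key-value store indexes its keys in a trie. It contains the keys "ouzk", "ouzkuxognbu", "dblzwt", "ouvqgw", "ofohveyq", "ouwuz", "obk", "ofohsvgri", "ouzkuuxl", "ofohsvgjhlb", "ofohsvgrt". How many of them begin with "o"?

10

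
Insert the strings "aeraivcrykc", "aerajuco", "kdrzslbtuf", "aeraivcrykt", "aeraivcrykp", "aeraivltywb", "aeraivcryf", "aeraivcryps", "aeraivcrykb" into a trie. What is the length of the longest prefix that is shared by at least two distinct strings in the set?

10

Look for the deepest trie node that still has at least two words in its subtree.
e.g. "aeraivcrykb" and "aeraivcrykc" share the prefix "aeraivcryk" of length 10; no pair shares a longer one.
Longest shared-prefix length: 10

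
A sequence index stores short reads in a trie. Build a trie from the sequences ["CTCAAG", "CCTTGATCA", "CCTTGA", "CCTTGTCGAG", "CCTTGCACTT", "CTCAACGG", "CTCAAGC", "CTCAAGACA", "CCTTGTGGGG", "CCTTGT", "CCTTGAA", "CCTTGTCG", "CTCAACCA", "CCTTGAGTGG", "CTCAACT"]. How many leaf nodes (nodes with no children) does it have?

Leaves are exactly the stored words that no other stored word extends.
Those words: "CCTTGAA", "CCTTGAGTGG", "CCTTGATCA", "CCTTGCACTT", "CCTTGTCGAG", "CCTTGTGGGG", "CTCAACCA", "CTCAACGG", "CTCAACT", "CTCAAGACA", "CTCAAGC"
Leaf count: 11

11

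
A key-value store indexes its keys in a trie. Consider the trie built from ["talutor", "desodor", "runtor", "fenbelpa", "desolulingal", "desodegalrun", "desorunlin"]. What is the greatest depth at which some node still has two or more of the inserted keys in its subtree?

5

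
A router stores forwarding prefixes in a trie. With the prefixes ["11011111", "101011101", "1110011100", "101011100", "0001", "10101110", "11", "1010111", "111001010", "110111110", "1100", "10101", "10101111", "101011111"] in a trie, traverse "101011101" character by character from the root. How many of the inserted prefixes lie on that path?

Walk "101011101" from the root; an end-of-word marker is hit whenever a stored word is a prefix of "101011101".
Prefixes of the query that are stored words: "10101", "1010111", "10101110", "101011101"
Count: 4

4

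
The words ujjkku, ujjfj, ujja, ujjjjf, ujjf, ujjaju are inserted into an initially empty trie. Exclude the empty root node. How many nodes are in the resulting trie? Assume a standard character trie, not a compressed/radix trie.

Insert word by word; a character creates a node only if that edge doesn't already exist:
  "ujjkku" → 6 new (u, j, j, k, k, u)
  "ujjfj" → prefix "ujj" already present; 2 new (f, j)
  "ujja" → prefix "ujj" already present; 1 new (a)
  "ujjjjf" → prefix "ujj" already present; 3 new (j, j, f)
  "ujjf" → prefix "ujjf" already present; 0 new (none)
  "ujjaju" → prefix "ujja" already present; 2 new (j, u)
Total nodes = 6 + 2 + 1 + 3 + 0 + 2 = 14

14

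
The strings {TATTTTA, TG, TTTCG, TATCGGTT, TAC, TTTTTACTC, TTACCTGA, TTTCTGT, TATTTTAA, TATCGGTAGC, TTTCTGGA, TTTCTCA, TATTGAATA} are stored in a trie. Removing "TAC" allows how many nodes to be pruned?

After clearing the end-marker at "TAC", prune upward until reaching a node still needed by another word.
The suffix "C" (1 node) is used only by "TAC"; the node for "TA" still has the child "T", so pruning stops there.
Nodes removed: 1

1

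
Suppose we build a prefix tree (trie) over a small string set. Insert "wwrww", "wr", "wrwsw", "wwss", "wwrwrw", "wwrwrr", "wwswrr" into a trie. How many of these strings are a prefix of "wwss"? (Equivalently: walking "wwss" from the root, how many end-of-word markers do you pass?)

Walk "wwss" from the root; an end-of-word marker is hit whenever a stored word is a prefix of "wwss".
Prefixes of the query that are stored words: "wwss"
Count: 1

1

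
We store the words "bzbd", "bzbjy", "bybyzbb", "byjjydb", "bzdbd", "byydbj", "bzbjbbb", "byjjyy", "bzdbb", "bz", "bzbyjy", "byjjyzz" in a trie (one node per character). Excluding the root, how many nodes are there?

34

Trie structure (* marks end of a word):
(root)
└─ b
   ├─ y
   │  ├─ b
   │  │  └─ y
   │  │     └─ z
   │  │        └─ b
   │  │           └─ b *
   │  ├─ j
   │  │  └─ j
   │  │     └─ y
   │  │        ├─ d
   │  │        │  └─ b *
   │  │        ├─ y *
   │  │        └─ z
   │  │           └─ z *
   │  └─ y
   │     └─ d
   │        └─ b
   │           └─ j *
   └─ z *
      ├─ b
      │  ├─ d *
      │  ├─ j
      │  │  ├─ b
      │  │  │  └─ b
      │  │  │     └─ b *
      │  │  └─ y *
      │  └─ y
      │     └─ j
      │        └─ y *
      └─ d
         └─ b
            ├─ b *
            └─ d *
Counting every labelled node above: 34.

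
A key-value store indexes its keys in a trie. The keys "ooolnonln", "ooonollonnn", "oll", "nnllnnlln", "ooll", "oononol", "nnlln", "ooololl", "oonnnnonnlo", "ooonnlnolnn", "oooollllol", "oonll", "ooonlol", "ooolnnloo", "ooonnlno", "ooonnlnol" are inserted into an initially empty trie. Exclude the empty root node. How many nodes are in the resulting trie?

69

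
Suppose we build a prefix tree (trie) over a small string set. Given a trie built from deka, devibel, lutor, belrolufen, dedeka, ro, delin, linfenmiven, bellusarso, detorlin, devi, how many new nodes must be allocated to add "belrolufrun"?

"belroluf" is already a path in the trie; the remaining "run" must be added.
Each of the 3 remaining characters creates one node.

3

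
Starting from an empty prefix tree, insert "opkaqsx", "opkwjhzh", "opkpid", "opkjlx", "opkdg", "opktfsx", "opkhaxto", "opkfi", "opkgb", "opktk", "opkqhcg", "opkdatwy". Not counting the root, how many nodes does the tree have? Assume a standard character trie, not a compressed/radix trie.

42

Trace insertions, counting only characters that open a new branch:
  "opkaqsx" → 7 new (o, p, k, a, q, s, x)
  "opkwjhzh" → prefix "opk" already present; 5 new (w, j, h, z, h)
  "opkpid" → prefix "opk" already present; 3 new (p, i, d)
  "opkjlx" → prefix "opk" already present; 3 new (j, l, x)
  "opkdg" → prefix "opk" already present; 2 new (d, g)
  "opktfsx" → prefix "opk" already present; 4 new (t, f, s, x)
  "opkhaxto" → prefix "opk" already present; 5 new (h, a, x, t, o)
  "opkfi" → prefix "opk" already present; 2 new (f, i)
  "opkgb" → prefix "opk" already present; 2 new (g, b)
  "opktk" → prefix "opkt" already present; 1 new (k)
  "opkqhcg" → prefix "opk" already present; 4 new (q, h, c, g)
  "opkdatwy" → prefix "opkd" already present; 4 new (a, t, w, y)
Total nodes = 7 + 5 + 3 + 3 + 2 + 4 + 5 + 2 + 2 + 1 + 4 + 4 = 42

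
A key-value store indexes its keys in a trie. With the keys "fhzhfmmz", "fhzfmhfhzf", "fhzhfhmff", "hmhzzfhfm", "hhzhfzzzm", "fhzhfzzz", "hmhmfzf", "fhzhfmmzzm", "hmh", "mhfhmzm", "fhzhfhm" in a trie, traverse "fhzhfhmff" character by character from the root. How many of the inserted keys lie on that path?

2

Check each prefix of "fhzhfhmff" against the stored set — each match is an end-marker on the path.
Prefixes of the query that are stored words: "fhzhfhm", "fhzhfhmff"
Count: 2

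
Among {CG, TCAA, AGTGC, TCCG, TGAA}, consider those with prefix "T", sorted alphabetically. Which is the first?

TCAA

Words with prefix "T", in lexicographic order: "TCAA", "TCCG", "TGAA"
Position 1: TCAA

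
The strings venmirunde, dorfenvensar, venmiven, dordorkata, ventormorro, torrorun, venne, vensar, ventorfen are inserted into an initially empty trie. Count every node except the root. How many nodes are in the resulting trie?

For each word, the new-node count is its length minus the longest prefix already in the trie:
  "venmirunde" → 10 new (v, e, n, m, i, r, u, n, d, e)
  "dorfenvensar" → 12 new (d, o, r, f, e, n, v, e, n, s, a, r)
  "venmiven" → prefix "venmi" already present; 3 new (v, e, n)
  "dordorkata" → prefix "dor" already present; 7 new (d, o, r, k, a, t, a)
  "ventormorro" → prefix "ven" already present; 8 new (t, o, r, m, o, r, r, o)
  "torrorun" → 8 new (t, o, r, r, o, r, u, n)
  "venne" → prefix "ven" already present; 2 new (n, e)
  "vensar" → prefix "ven" already present; 3 new (s, a, r)
  "ventorfen" → prefix "ventor" already present; 3 new (f, e, n)
Total nodes = 10 + 12 + 3 + 7 + 8 + 8 + 2 + 3 + 3 = 56

56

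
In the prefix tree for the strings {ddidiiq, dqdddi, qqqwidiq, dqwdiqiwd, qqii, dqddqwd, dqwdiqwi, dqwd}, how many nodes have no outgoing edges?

7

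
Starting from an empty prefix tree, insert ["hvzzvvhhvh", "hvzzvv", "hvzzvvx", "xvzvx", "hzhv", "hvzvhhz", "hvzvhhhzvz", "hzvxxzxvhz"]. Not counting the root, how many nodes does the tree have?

35

For each word, the new-node count is its length minus the longest prefix already in the trie:
  "hvzzvvhhvh" → 10 new (h, v, z, z, v, v, h, h, v, h)
  "hvzzvv" → prefix "hvzzvv" already present; 0 new (none)
  "hvzzvvx" → prefix "hvzzvv" already present; 1 new (x)
  "xvzvx" → 5 new (x, v, z, v, x)
  "hzhv" → prefix "h" already present; 3 new (z, h, v)
  "hvzvhhz" → prefix "hvz" already present; 4 new (v, h, h, z)
  "hvzvhhhzvz" → prefix "hvzvhh" already present; 4 new (h, z, v, z)
  "hzvxxzxvhz" → prefix "hz" already present; 8 new (v, x, x, z, x, v, h, z)
Total nodes = 10 + 0 + 1 + 5 + 3 + 4 + 4 + 8 = 35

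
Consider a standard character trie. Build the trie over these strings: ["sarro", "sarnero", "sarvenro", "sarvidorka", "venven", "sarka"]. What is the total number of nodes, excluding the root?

28

For each word, the new-node count is its length minus the longest prefix already in the trie:
  "sarro" → 5 new (s, a, r, r, o)
  "sarnero" → prefix "sar" already present; 4 new (n, e, r, o)
  "sarvenro" → prefix "sar" already present; 5 new (v, e, n, r, o)
  "sarvidorka" → prefix "sarv" already present; 6 new (i, d, o, r, k, a)
  "venven" → 6 new (v, e, n, v, e, n)
  "sarka" → prefix "sar" already present; 2 new (k, a)
Total nodes = 5 + 4 + 5 + 6 + 6 + 2 = 28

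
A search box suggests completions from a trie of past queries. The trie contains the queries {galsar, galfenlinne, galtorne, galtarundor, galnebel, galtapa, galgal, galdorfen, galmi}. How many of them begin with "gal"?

9

Walk to "gal"; the words in its subtree are exactly those with that prefix.
Words under "gal": galdorfen, galfenlinne, galgal, galmi, galnebel, galsar, galtapa, galtarundor, galtorne
Count: 9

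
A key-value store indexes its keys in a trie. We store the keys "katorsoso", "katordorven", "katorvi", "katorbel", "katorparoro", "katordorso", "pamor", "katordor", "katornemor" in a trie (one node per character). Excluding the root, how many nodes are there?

Count nodes per top-level branch (shared prefixes stored once):
  'k'-branch (katorbel, katordor, katordorso, katordorven, katornemor, katorparoro, katorsoso, katorvi): 33 nodes
  'p'-branch (pamor): 5 nodes
Sum: 38

38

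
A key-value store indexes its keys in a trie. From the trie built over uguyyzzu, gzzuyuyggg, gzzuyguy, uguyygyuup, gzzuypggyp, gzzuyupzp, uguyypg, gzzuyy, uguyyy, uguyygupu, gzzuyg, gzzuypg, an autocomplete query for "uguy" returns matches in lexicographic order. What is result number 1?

uguyygupu

DFS of the "uguy" subtree visits, in order: "uguyygupu", "uguyygyuup", "uguyypg", "uguyyy", "uguyyzzu"
The 1st is uguyygupu.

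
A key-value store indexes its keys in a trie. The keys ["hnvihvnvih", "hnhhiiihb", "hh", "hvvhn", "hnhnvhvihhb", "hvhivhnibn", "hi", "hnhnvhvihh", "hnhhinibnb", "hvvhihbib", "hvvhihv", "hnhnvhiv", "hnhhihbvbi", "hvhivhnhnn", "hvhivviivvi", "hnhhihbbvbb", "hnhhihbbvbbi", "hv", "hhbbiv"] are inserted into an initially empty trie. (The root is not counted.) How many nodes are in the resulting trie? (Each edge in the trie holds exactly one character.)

Insert word by word; a character creates a node only if that edge doesn't already exist:
  "hnvihvnvih" → 10 new (h, n, v, i, h, v, n, v, i, h)
  "hnhhiiihb" → prefix "hn" already present; 7 new (h, h, i, i, i, h, b)
  "hh" → prefix "h" already present; 1 new (h)
  "hvvhn" → prefix "h" already present; 4 new (v, v, h, n)
  "hnhnvhvihhb" → prefix "hnh" already present; 8 new (n, v, h, v, i, h, h, b)
  "hvhivhnibn" → prefix "hv" already present; 8 new (h, i, v, h, n, i, b, n)
  "hi" → prefix "h" already present; 1 new (i)
  "hnhnvhvihh" → prefix "hnhnvhvihh" already present; 0 new (none)
  "hnhhinibnb" → prefix "hnhhi" already present; 5 new (n, i, b, n, b)
  "hvvhihbib" → prefix "hvvh" already present; 5 new (i, h, b, i, b)
  "hvvhihv" → prefix "hvvhih" already present; 1 new (v)
  "hnhnvhiv" → prefix "hnhnvh" already present; 2 new (i, v)
  "hnhhihbvbi" → prefix "hnhhi" already present; 5 new (h, b, v, b, i)
  "hvhivhnhnn" → prefix "hvhivhn" already present; 3 new (h, n, n)
  "hvhivviivvi" → prefix "hvhiv" already present; 6 new (v, i, i, v, v, i)
  "hnhhihbbvbb" → prefix "hnhhihb" already present; 4 new (b, v, b, b)
  "hnhhihbbvbbi" → prefix "hnhhihbbvbb" already present; 1 new (i)
  "hv" → prefix "hv" already present; 0 new (none)
  "hhbbiv" → prefix "hh" already present; 4 new (b, b, i, v)
Total nodes = 10 + 7 + 1 + 4 + 8 + 8 + 1 + 0 + 5 + 5 + 1 + 2 + 5 + 3 + 6 + 4 + 1 + 0 + 4 = 75

75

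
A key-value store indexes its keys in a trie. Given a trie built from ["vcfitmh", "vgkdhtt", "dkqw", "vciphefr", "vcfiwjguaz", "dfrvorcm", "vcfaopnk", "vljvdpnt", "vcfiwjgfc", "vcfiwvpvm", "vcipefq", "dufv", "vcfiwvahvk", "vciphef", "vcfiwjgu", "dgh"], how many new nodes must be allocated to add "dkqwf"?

The longest prefix of "dkqwf" already in the trie is "dkqw" (length 4).
New nodes needed: |"dkqwf"| − 4 = 5 − 4 = 1.

1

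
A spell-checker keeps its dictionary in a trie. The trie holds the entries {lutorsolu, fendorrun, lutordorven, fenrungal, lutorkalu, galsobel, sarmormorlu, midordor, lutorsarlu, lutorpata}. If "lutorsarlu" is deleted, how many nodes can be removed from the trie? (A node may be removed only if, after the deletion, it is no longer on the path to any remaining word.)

4

Walk "lutorsarlu" from the leaf back toward the root, removing each node that no remaining word uses.
The suffix "arlu" (4 nodes) is used only by "lutorsarlu"; the node for "lutors" still has the child "o", so pruning stops there.
Nodes removed: 4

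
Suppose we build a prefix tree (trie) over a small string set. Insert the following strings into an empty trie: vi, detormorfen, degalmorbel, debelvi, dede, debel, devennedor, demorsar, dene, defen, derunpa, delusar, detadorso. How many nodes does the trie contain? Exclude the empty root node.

Count nodes per top-level branch (shared prefixes stored once):
  'd'-branch (debel, debelvi, dede, defen, degalmorbel, delusar, demorsar, dene, derunpa, detadorso, detormorfen, devennedor): 62 nodes
  'v'-branch (vi): 2 nodes
Sum: 64

64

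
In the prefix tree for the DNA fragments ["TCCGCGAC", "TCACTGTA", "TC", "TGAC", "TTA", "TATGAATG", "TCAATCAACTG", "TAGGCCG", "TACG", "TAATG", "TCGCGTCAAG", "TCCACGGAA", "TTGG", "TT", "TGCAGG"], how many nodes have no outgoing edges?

13

A leaf is a node with no children — equivalently, the end of a word that is not a proper prefix of any other stored word.
Those words: "TAATG", "TACG", "TAGGCCG", "TATGAATG", "TCAATCAACTG", "TCACTGTA", "TCCACGGAA", "TCCGCGAC", "TCGCGTCAAG", "TGAC", "TGCAGG", "TTA", "TTGG"
Leaf count: 13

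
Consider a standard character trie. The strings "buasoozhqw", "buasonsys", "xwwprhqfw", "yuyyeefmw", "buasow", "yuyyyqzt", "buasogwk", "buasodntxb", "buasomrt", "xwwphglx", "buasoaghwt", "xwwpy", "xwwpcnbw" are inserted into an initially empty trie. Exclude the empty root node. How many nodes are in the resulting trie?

62

For each word, the new-node count is its length minus the longest prefix already in the trie:
  "buasoozhqw" → 10 new (b, u, a, s, o, o, z, h, q, w)
  "buasonsys" → prefix "buaso" already present; 4 new (n, s, y, s)
  "xwwprhqfw" → 9 new (x, w, w, p, r, h, q, f, w)
  "yuyyeefmw" → 9 new (y, u, y, y, e, e, f, m, w)
  "buasow" → prefix "buaso" already present; 1 new (w)
  "yuyyyqzt" → prefix "yuyy" already present; 4 new (y, q, z, t)
  "buasogwk" → prefix "buaso" already present; 3 new (g, w, k)
  "buasodntxb" → prefix "buaso" already present; 5 new (d, n, t, x, b)
  "buasomrt" → prefix "buaso" already present; 3 new (m, r, t)
  "xwwphglx" → prefix "xwwp" already present; 4 new (h, g, l, x)
  "buasoaghwt" → prefix "buaso" already present; 5 new (a, g, h, w, t)
  "xwwpy" → prefix "xwwp" already present; 1 new (y)
  "xwwpcnbw" → prefix "xwwp" already present; 4 new (c, n, b, w)
Total nodes = 10 + 4 + 9 + 9 + 1 + 4 + 3 + 5 + 3 + 4 + 5 + 1 + 4 = 62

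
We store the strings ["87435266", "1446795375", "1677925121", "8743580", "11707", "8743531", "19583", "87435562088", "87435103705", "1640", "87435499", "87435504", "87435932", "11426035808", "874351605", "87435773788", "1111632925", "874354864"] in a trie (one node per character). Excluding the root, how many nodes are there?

90

Trace insertions, counting only characters that open a new branch:
  "87435266" → 8 new (8, 7, 4, 3, 5, 2, 6, 6)
  "1446795375" → 10 new (1, 4, 4, 6, 7, 9, 5, 3, 7, 5)
  "1677925121" → prefix "1" already present; 9 new (6, 7, 7, 9, 2, 5, 1, 2, 1)
  "8743580" → prefix "87435" already present; 2 new (8, 0)
  "11707" → prefix "1" already present; 4 new (1, 7, 0, 7)
  "8743531" → prefix "87435" already present; 2 new (3, 1)
  "19583" → prefix "1" already present; 4 new (9, 5, 8, 3)
  "87435562088" → prefix "87435" already present; 6 new (5, 6, 2, 0, 8, 8)
  "87435103705" → prefix "87435" already present; 6 new (1, 0, 3, 7, 0, 5)
  "1640" → prefix "16" already present; 2 new (4, 0)
  "87435499" → prefix "87435" already present; 3 new (4, 9, 9)
  "87435504" → prefix "874355" already present; 2 new (0, 4)
  "87435932" → prefix "87435" already present; 3 new (9, 3, 2)
  "11426035808" → prefix "11" already present; 9 new (4, 2, 6, 0, 3, 5, 8, 0, 8)
  "874351605" → prefix "874351" already present; 3 new (6, 0, 5)
  "87435773788" → prefix "87435" already present; 6 new (7, 7, 3, 7, 8, 8)
  "1111632925" → prefix "11" already present; 8 new (1, 1, 6, 3, 2, 9, 2, 5)
  "874354864" → prefix "874354" already present; 3 new (8, 6, 4)
Total nodes = 8 + 10 + 9 + 2 + 4 + 2 + 4 + 6 + 6 + 2 + 3 + 2 + 3 + 9 + 3 + 6 + 8 + 3 = 90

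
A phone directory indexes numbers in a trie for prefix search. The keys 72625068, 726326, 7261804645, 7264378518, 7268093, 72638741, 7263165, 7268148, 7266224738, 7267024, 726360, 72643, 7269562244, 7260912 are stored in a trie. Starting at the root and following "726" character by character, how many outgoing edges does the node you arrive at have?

9

The children of the "726" node are the distinct next characters among strings starting with "726".
Distinct next characters after "726": 0, 1, 2, 3, 4, 6, 7, 8, 9.
That node has 9 child edges.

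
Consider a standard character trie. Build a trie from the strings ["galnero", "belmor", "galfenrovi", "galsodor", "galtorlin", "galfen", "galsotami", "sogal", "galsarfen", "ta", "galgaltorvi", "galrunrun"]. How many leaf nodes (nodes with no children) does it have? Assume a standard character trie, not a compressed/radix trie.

A leaf is a node with no children — equivalently, the end of a word that is not a proper prefix of any other stored word.
Those words: "belmor", "galfenrovi", "galgaltorvi", "galnero", "galrunrun", "galsarfen", "galsodor", "galsotami", "galtorlin", "sogal", "ta"
Leaf count: 11

11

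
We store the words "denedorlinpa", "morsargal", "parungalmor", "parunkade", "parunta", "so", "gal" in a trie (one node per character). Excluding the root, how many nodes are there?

Insert word by word; a character creates a node only if that edge doesn't already exist:
  "denedorlinpa" → 12 new (d, e, n, e, d, o, r, l, i, n, p, a)
  "morsargal" → 9 new (m, o, r, s, a, r, g, a, l)
  "parungalmor" → 11 new (p, a, r, u, n, g, a, l, m, o, r)
  "parunkade" → prefix "parun" already present; 4 new (k, a, d, e)
  "parunta" → prefix "parun" already present; 2 new (t, a)
  "so" → 2 new (s, o)
  "gal" → 3 new (g, a, l)
Total nodes = 12 + 9 + 11 + 4 + 2 + 2 + 3 = 43

43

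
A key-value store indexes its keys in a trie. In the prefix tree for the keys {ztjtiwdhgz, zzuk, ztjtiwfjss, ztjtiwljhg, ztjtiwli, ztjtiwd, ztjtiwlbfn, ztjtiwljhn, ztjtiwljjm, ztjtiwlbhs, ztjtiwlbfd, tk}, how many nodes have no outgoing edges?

11

Leaves are exactly the stored words that no other stored word extends.
Those words: "tk", "ztjtiwdhgz", "ztjtiwfjss", "ztjtiwlbfd", "ztjtiwlbfn", "ztjtiwlbhs", "ztjtiwli", "ztjtiwljhg", "ztjtiwljhn", "ztjtiwljjm", "zzuk"
Leaf count: 11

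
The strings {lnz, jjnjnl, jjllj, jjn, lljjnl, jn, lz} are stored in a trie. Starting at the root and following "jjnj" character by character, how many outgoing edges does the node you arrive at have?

1

Walk "jjnj" from the root, arriving at one node.
Characters that immediately follow "jjnj" among the stored strings: {n}.
That node has 1 child edge.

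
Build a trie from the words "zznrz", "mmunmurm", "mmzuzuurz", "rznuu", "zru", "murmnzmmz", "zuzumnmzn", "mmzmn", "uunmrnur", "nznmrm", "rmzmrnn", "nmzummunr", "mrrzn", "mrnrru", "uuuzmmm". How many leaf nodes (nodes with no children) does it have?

15

Leaves are exactly the stored words that no other stored word extends.
Those words: "mmunmurm", "mmzmn", "mmzuzuurz", "mrnrru", "mrrzn", "murmnzmmz", "nmzummunr", "nznmrm", "rmzmrnn", "rznuu", "uunmrnur", "uuuzmmm", "zru", "zuzumnmzn", "zznrz"
Leaf count: 15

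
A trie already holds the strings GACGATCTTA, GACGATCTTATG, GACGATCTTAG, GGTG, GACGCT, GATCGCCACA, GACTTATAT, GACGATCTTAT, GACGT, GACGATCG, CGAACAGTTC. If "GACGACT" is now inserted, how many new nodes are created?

The longest prefix of "GACGACT" already in the trie is "GACGA" (length 5).
So 7 − 5 = 2 new nodes.

2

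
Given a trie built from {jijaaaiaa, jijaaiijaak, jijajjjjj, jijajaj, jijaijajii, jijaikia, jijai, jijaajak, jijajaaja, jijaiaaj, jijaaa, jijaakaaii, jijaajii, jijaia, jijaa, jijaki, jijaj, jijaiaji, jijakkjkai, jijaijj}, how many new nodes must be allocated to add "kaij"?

Nothing in the trie begins with "k"; the whole of "kaij" is new.
4 − 0 = 4 new nodes.

4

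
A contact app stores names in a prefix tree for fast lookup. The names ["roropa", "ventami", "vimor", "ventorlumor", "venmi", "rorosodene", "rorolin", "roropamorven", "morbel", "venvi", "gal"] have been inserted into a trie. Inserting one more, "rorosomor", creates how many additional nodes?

Walking "rorosomor" from the root, the first 6 characters ("roroso") follow existing edges; "m" is the first miss.
New nodes needed: |"rorosomor"| − 6 = 9 − 6 = 3.

3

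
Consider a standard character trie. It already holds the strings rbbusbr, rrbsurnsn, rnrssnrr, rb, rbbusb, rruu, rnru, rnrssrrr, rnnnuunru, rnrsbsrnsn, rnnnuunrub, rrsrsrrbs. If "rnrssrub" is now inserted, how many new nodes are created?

"rnrssr" is already a path in the trie; the remaining "ub" must be added.
So 8 − 6 = 2 new nodes.

2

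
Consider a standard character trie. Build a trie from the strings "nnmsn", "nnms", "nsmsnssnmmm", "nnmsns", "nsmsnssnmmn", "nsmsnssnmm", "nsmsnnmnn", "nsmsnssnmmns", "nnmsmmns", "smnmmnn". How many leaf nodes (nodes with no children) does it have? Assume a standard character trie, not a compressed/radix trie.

6

Leaves are exactly the stored words that no other stored word extends.
Those words: "nnmsmmns", "nnmsns", "nsmsnnmnn", "nsmsnssnmmm", "nsmsnssnmmns", "smnmmnn"
Leaf count: 6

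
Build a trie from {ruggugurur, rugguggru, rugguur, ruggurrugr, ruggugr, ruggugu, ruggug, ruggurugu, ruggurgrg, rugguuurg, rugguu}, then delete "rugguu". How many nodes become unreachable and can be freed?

A node on "rugguu"'s path can go only if nothing else ends at it or branches off below it.
Every node on "rugguu" is still needed (e.g. by "rugguur"), so nothing is freed.
Nodes removed: 0

0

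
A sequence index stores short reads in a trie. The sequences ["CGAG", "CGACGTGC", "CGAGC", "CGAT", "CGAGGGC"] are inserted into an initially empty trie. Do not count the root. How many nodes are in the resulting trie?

14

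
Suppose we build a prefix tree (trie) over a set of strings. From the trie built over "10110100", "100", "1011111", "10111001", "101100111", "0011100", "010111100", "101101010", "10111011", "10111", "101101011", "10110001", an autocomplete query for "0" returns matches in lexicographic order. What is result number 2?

DFS of the "0" subtree visits, in order: "0011100", "010111100"
The 2nd is 010111100.

010111100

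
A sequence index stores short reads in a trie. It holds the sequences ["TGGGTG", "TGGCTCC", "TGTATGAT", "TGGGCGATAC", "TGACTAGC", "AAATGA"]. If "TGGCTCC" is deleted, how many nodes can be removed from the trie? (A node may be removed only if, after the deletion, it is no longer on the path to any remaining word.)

A node on "TGGCTCC"'s path can go only if nothing else ends at it or branches off below it.
The suffix "CTCC" (4 nodes) is used only by "TGGCTCC"; the node for "TGG" still has the child "G", so pruning stops there.
Nodes removed: 4

4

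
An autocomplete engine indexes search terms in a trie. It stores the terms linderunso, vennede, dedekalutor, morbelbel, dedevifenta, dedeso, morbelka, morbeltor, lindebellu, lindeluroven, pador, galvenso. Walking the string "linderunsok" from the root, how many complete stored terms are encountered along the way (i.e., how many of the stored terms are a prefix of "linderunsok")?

Check each prefix of "linderunsok" against the stored set — each match is an end-marker on the path.
Prefixes of the query that are stored words: "linderunso"
Count: 1

1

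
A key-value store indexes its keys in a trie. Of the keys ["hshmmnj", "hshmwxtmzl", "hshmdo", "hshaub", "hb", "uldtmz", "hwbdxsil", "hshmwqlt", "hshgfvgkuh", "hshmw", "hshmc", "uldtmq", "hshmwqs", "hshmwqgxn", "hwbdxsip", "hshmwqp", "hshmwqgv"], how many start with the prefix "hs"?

12

Filter for entries beginning with "hs":
Matches: "hshaub", "hshgfvgkuh", "hshmc", "hshmdo", "hshmmnj", "hshmw", "hshmwqgv", "hshmwqgxn", "hshmwqlt", "hshmwqp", "hshmwqs", "hshmwxtmzl"
Count: 12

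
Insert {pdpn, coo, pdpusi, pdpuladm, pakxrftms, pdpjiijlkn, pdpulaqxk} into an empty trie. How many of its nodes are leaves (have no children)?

7

Leaves are exactly the stored words that no other stored word extends.
Those words: "coo", "pakxrftms", "pdpjiijlkn", "pdpn", "pdpuladm", "pdpulaqxk", "pdpusi"
Leaf count: 7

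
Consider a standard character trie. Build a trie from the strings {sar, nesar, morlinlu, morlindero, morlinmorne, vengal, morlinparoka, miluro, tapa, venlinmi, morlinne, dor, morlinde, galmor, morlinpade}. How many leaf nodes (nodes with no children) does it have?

14

A leaf is a node with no children — equivalently, the end of a word that is not a proper prefix of any other stored word.
Those words: "dor", "galmor", "miluro", "morlindero", "morlinlu", "morlinmorne", "morlinne", "morlinpade", "morlinparoka", "nesar", "sar", "tapa", "vengal", "venlinmi"
Leaf count: 14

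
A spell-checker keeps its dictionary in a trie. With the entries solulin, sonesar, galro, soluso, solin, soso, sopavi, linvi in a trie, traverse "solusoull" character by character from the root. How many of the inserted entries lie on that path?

Traverse "solusoull" character by character; count nodes along the way that are marked as word ends.
Prefixes of the query that are stored words: "soluso"
Count: 1

1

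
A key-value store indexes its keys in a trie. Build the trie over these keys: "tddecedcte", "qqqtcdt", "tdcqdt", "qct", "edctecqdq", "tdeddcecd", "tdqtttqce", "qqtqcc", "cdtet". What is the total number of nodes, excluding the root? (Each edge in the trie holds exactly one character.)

55

For each word, the new-node count is its length minus the longest prefix already in the trie:
  "tddecedcte" → 10 new (t, d, d, e, c, e, d, c, t, e)
  "qqqtcdt" → 7 new (q, q, q, t, c, d, t)
  "tdcqdt" → prefix "td" already present; 4 new (c, q, d, t)
  "qct" → prefix "q" already present; 2 new (c, t)
  "edctecqdq" → 9 new (e, d, c, t, e, c, q, d, q)
  "tdeddcecd" → prefix "td" already present; 7 new (e, d, d, c, e, c, d)
  "tdqtttqce" → prefix "td" already present; 7 new (q, t, t, t, q, c, e)
  "qqtqcc" → prefix "qq" already present; 4 new (t, q, c, c)
  "cdtet" → 5 new (c, d, t, e, t)
Total nodes = 10 + 7 + 4 + 2 + 9 + 7 + 7 + 4 + 5 = 55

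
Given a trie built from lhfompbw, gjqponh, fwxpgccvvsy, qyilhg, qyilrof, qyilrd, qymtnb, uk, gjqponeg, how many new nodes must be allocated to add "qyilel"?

2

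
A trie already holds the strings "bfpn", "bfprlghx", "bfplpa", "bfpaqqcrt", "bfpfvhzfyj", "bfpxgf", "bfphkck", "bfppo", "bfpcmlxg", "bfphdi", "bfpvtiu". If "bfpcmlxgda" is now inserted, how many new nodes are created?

"bfpcmlxg" is already a path in the trie; the remaining "da" must be added.
New nodes needed: |"bfpcmlxgda"| − 8 = 10 − 8 = 2.

2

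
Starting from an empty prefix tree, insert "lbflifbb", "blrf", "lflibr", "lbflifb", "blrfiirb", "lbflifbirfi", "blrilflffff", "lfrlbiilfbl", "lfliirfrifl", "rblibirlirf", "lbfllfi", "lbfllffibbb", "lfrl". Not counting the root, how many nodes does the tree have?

Insert word by word; a character creates a node only if that edge doesn't already exist:
  "lbflifbb" → 8 new (l, b, f, l, i, f, b, b)
  "blrf" → 4 new (b, l, r, f)
  "lflibr" → prefix "l" already present; 5 new (f, l, i, b, r)
  "lbflifb" → prefix "lbflifb" already present; 0 new (none)
  "blrfiirb" → prefix "blrf" already present; 4 new (i, i, r, b)
  "lbflifbirfi" → prefix "lbflifb" already present; 4 new (i, r, f, i)
  "blrilflffff" → prefix "blr" already present; 8 new (i, l, f, l, f, f, f, f)
  "lfrlbiilfbl" → prefix "lf" already present; 9 new (r, l, b, i, i, l, f, b, l)
  "lfliirfrifl" → prefix "lfli" already present; 7 new (i, r, f, r, i, f, l)
  "rblibirlirf" → 11 new (r, b, l, i, b, i, r, l, i, r, f)
  "lbfllfi" → prefix "lbfl" already present; 3 new (l, f, i)
  "lbfllffibbb" → prefix "lbfllf" already present; 5 new (f, i, b, b, b)
  "lfrl" → prefix "lfrl" already present; 0 new (none)
Total nodes = 8 + 4 + 5 + 0 + 4 + 4 + 8 + 9 + 7 + 11 + 3 + 5 + 0 = 68

68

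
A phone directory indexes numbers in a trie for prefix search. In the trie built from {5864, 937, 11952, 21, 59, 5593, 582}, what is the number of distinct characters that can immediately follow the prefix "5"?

Follow the path "5" to its node, then look at its outgoing edges.
Characters that immediately follow "5" among the stored strings: {5, 8, 9}.
That node has 3 child edges.

3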